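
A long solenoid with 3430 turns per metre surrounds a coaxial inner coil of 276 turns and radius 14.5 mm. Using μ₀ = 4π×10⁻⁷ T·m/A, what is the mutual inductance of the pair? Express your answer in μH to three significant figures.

M ≈ 786 μH

The outer solenoid produces a uniform field B₁ = μ₀n₁I₁ across the inner coil,
so the flux linkage is N₂Φ = N₂B₁A₂ = μ₀n₁N₂A₂·I₁, giving M = μ₀n₁N₂A₂.
A₂ = πr² = π(1.450×10^-2 m)² = 6.605×10^-4 m².
M = (4π×10⁻⁷)(3430)(276)(6.605×10^-4) = 7.858×10^-4 H.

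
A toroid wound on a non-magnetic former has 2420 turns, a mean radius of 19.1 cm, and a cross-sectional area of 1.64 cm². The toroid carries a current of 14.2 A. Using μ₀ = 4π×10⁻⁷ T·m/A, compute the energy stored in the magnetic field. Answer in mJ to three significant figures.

L = μ₀N²A/(2πR) = (4π×10⁻⁷)(2420)²(1.640×10^-4)/(2π×0.191) = 1.006×10^-3 H.
U = ½LI² = ½(1.006×10^-3)(14.2)² = 0.1014 J.

U ≈ 101 mJ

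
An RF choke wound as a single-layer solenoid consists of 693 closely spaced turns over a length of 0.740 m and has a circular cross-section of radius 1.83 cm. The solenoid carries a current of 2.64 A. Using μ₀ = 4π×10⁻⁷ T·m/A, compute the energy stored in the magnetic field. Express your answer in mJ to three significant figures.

A = πr² = π(1.830×10^-2 m)² = 1.052×10^-3 m².
L = μ₀N²A/ℓ = (4π×10⁻⁷)(693)²(1.052×10^-3)/(0.74) = 8.580×10^-4 H.
U = ½LI² = ½(8.580×10^-4)(2.64)² = 2.990×10^-3 J.

U ≈ 2.99 mJ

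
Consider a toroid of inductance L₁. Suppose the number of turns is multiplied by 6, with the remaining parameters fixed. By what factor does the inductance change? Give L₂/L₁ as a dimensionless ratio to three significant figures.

L₂/L₁ = 36.0

For a toroid, L ∝ μᵣN²A/R.
L₂/L₁ = (6)^2 = 36.0.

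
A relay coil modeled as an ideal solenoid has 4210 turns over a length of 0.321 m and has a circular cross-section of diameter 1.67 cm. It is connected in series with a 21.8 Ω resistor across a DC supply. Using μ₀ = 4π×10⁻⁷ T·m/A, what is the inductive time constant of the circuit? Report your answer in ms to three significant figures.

A = π(d/2)² = π(8.350×10^-3 m)² = 2.190×10^-4 m².
L = μ₀N²A/ℓ = (4π×10⁻⁷)(4210)²(2.190×10^-4)/(0.321) = 1.520×10^-2 H.
τ = L/R = (1.520×10^-2)/(21.8) = 6.972×10^-4 s.

τ ≈ 0.697 ms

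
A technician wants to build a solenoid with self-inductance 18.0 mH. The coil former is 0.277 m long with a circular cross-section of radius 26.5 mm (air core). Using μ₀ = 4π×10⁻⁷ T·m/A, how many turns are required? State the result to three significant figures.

A = πr² = π(2.650×10^-2 m)² = 2.206×10^-3 m².
From L = μ₀N²A/ℓ, N = √(Lℓ / (μ₀A)).
N = √[(1.800×10^-2)(0.277) / ((4π×10⁻⁷)×2.206×10^-3)] = √(1.798×10^6) ≈ 1341.1.

N ≈ 1340 turns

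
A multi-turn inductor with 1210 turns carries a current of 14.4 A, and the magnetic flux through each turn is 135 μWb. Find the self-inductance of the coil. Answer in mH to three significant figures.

L ≈ 11.3 mH

Self-inductance is defined by L = NΦ_B/I (flux linkage over current).
L = (1210)(1.350×10^-4 Wb)/(14.4 A) = 1.134×10^-2 H.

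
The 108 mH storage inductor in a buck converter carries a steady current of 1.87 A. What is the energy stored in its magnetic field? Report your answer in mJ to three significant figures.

Stored magnetic energy: U = ½LI².
U = ½(0.108 H)(1.87 A)² = 0.1888 J.

U ≈ 189 mJ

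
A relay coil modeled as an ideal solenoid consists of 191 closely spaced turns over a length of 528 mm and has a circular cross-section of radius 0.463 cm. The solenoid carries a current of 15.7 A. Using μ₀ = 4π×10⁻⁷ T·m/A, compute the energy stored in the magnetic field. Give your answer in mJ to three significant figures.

U ≈ 0.721 mJ

A = πr² = π(4.630×10^-3 m)² = 6.7346×10^-5 m².
L = μ₀N²A/ℓ = (4π×10⁻⁷)(191)²(6.7346×10^-5)/(0.528) = 5.847×10^-6 H.
U = ½LI² = ½(5.847×10^-6)(15.7)² = 7.206×10^-4 J.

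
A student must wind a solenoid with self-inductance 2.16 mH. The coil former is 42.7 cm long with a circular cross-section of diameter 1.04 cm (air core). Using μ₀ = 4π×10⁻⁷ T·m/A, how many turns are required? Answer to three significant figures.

N ≈ 2940 turns

A = π(d/2)² = π(5.200×10^-3 m)² = 8.4949×10^-5 m².
From L = μ₀N²A/ℓ, N = √(Lℓ / (μ₀A)).
N = √[(2.160×10^-3)(0.427) / ((4π×10⁻⁷)×8.4949×10^-5)] = √(8.640×10^6) ≈ 2939.4.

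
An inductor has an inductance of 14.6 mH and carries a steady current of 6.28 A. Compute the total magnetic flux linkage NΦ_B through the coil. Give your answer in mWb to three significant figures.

From L = NΦ_B/I, the flux linkage is NΦ_B = LI.
NΦ_B = (1.460×10^-2 H)(6.28 A) = 9.169×10^-2 Wb.

NΦ_B ≈ 91.7 mWb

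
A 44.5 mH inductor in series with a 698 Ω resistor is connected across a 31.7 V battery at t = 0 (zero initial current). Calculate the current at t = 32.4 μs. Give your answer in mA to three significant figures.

τ = L/R = 4.450×10^-2/698 = 6.375×10^-5 s; final current I_∞ = ε/R = 31.7/698 = 4.542×10^-2 A.
I(t) = I_∞(1 − e^(−t/τ)) with t/τ = 0.508.
I = (4.542×10^-2)(1 − e^(−0.508)) = 1.809×10^-2 A.

I ≈ 18.1 mA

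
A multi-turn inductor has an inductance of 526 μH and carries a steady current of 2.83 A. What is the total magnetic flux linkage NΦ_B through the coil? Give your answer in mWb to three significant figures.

NΦ_B ≈ 1.49 mWb

From L = NΦ_B/I, the flux linkage is NΦ_B = LI.
NΦ_B = (5.260×10^-4 H)(2.83 A) = 1.489×10^-3 Wb.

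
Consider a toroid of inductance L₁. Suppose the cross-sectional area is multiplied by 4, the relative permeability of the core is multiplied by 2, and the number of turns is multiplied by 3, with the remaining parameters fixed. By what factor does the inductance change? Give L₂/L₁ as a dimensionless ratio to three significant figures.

For a toroid, L ∝ μᵣN²A/R.
L₂/L₁ = (4) × (2) × (3)^2 = 72.0.

L₂/L₁ = 72.0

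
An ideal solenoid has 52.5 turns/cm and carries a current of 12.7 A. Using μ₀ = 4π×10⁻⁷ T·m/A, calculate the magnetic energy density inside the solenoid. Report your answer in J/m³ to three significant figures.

u ≈ 2790 J/m³

B = μ₀nI = (4π×10⁻⁷)(5.250×10^3)(12.7) = 8.379×10^-2 T.
u = B²/(2μ₀) = (8.379×10^-2)²/(2×4π×10⁻⁷) = 2.793×10^3 J/m³.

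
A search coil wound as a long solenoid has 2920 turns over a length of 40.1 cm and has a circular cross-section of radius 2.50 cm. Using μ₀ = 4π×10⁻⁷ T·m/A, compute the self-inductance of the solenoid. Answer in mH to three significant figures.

A = πr² = π(2.500×10^-2 m)² = 1.963×10^-3 m².
For a long solenoid, L = μ₀N²A/ℓ.
L = (4π×10⁻⁷)(2920)²(1.963×10^-3)/(0.401 m) = 5.246×10^-2 H.

L ≈ 52.5 mH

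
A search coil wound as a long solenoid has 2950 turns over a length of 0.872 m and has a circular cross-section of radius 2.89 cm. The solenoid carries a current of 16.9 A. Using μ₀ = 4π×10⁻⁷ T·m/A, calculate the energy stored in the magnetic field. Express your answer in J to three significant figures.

U ≈ 4.70 J

A = πr² = π(2.890×10^-2 m)² = 2.624×10^-3 m².
L = μ₀N²A/ℓ = (4π×10⁻⁷)(2950)²(2.624×10^-3)/(0.872) = 3.291×10^-2 H.
U = ½LI² = ½(3.291×10^-2)(16.9)² = 4.699 J.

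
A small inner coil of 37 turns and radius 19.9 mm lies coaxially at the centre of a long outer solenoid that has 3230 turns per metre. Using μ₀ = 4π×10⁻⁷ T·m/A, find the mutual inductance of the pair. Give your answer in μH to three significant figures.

The outer solenoid produces a uniform field B₁ = μ₀n₁I₁ across the inner coil,
so the flux linkage is N₂Φ = N₂B₁A₂ = μ₀n₁N₂A₂·I₁, giving M = μ₀n₁N₂A₂.
A₂ = πr² = π(1.990×10^-2 m)² = 1.244×10^-3 m².
M = (4π×10⁻⁷)(3230)(37)(1.244×10^-3) = 1.868×10^-4 H.

M ≈ 187 μH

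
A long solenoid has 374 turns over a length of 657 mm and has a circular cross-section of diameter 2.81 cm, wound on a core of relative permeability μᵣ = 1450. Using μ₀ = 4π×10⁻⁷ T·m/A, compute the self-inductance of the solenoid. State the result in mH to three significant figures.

A = π(d/2)² = π(1.405×10^-2 m)² = 6.202×10^-4 m².
For a long solenoid, L = μ₀μᵣN²A/ℓ.
L = (4π×10⁻⁷)(1450)(374)²(6.202×10^-4)/(0.657 m) = 0.2406 H.

L ≈ 241 mH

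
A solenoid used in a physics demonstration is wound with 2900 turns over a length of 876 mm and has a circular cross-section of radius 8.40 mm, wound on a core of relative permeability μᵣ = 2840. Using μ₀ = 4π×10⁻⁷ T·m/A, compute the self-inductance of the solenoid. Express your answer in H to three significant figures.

A = πr² = π(8.400×10^-3 m)² = 2.217×10^-4 m².
For a long solenoid, L = μ₀μᵣN²A/ℓ.
L = (4π×10⁻⁷)(2840)(2900)²(2.217×10^-4)/(0.876 m) = 7.595 H.

L ≈ 7.60 H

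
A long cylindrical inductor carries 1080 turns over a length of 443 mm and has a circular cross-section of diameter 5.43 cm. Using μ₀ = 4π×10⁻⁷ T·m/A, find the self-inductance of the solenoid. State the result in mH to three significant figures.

L ≈ 7.66 mH

A = π(d/2)² = π(2.715×10^-2 m)² = 2.316×10^-3 m².
For a long solenoid, L = μ₀N²A/ℓ.
L = (4π×10⁻⁷)(1080)²(2.316×10^-3)/(0.443 m) = 7.662×10^-3 H.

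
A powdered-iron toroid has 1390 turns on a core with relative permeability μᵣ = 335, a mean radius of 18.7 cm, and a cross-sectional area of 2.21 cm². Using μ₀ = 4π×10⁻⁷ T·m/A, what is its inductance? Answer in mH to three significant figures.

L ≈ 153 mH

For a thin toroid, L = μ₀μᵣN²A/(2πR).
L = (4π×10⁻⁷)(335)(1390)²(2.210×10^-4) / (2π×0.187 m) = 0.153 H.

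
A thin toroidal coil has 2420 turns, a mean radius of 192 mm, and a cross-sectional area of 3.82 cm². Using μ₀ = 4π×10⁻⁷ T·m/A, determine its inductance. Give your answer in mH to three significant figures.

For a thin toroid, L = μ₀N²A/(2πR).
L = (4π×10⁻⁷)(2420)²(3.820×10^-4) / (2π×0.192 m) = 2.330×10^-3 H.

L ≈ 2.33 mH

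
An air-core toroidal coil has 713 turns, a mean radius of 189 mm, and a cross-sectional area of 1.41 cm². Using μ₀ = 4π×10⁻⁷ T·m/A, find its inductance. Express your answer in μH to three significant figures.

For a thin toroid, L = μ₀N²A/(2πR).
L = (4π×10⁻⁷)(713)²(1.410×10^-4) / (2π×0.189 m) = 7.585×10^-5 H.

L ≈ 75.9 μH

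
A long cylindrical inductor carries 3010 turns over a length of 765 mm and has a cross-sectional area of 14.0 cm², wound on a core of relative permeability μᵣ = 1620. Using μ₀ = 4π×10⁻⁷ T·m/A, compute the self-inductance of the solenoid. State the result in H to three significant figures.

A = 14.0 cm² = 1.400×10^-3 m².
For a long solenoid, L = μ₀μᵣN²A/ℓ.
L = (4π×10⁻⁷)(1620)(3010)²(1.400×10^-3)/(0.765 m) = 33.75 H.

L ≈ 33.8 H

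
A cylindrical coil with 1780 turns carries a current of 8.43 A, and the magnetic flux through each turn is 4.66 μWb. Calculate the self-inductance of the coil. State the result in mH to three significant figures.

Self-inductance is defined by L = NΦ_B/I (flux linkage over current).
L = (1780)(4.660×10^-6 Wb)/(8.43 A) = 9.840×10^-4 H.

L ≈ 0.984 mH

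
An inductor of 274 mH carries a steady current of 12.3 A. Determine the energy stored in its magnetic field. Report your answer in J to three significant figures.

U ≈ 20.7 J

Stored magnetic energy: U = ½LI².
U = ½(0.274 H)(12.3 A)² = 20.73 J.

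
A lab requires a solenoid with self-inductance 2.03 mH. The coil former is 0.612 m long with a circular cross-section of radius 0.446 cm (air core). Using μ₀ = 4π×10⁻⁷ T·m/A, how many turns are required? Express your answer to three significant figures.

A = πr² = π(4.460×10^-3 m)² = 6.249×10^-5 m².
From L = μ₀N²A/ℓ, N = √(Lℓ / (μ₀A)).
N = √[(2.030×10^-3)(0.612) / ((4π×10⁻⁷)×6.249×10^-5)] = √(1.582×10^7) ≈ 3977.5.

N ≈ 3980 turns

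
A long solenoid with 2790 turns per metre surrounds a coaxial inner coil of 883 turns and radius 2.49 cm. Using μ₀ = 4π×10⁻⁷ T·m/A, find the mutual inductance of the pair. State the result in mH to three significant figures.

M ≈ 6.03 mH

The outer solenoid produces a uniform field B₁ = μ₀n₁I₁ across the inner coil,
so the flux linkage is N₂Φ = N₂B₁A₂ = μ₀n₁N₂A₂·I₁, giving M = μ₀n₁N₂A₂.
A₂ = πr² = π(2.490×10^-2 m)² = 1.948×10^-3 m².
M = (4π×10⁻⁷)(2790)(883)(1.948×10^-3) = 6.030×10^-3 H.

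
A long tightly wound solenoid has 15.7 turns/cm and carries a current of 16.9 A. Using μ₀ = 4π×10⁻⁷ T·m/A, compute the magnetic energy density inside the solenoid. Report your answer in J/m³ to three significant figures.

u ≈ 442 J/m³

B = μ₀nI = (4π×10⁻⁷)(1.570×10^3)(16.9) = 3.334×10^-2 T.
u = B²/(2μ₀) = (3.334×10^-2)²/(2×4π×10⁻⁷) = 442.3 J/m³.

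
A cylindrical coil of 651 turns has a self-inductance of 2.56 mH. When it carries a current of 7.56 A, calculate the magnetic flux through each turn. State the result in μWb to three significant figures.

From L = NΦ_B/I, the flux per turn is Φ_B = LI/N.
Φ_B = (2.560×10^-3 H)(7.56 A)/651 = 2.973×10^-5 Wb.

Φ_B ≈ 29.7 μWb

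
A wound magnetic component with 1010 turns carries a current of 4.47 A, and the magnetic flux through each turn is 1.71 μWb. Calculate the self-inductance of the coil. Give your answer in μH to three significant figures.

Self-inductance is defined by L = NΦ_B/I (flux linkage over current).
L = (1010)(1.710×10^-6 Wb)/(4.47 A) = 3.864×10^-4 H.

L ≈ 386 μH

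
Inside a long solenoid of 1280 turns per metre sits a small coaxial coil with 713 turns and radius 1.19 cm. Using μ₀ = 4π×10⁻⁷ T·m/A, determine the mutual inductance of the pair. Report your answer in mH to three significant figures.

The outer solenoid produces a uniform field B₁ = μ₀n₁I₁ across the inner coil,
so the flux linkage is N₂Φ = N₂B₁A₂ = μ₀n₁N₂A₂·I₁, giving M = μ₀n₁N₂A₂.
A₂ = πr² = π(1.190×10^-2 m)² = 4.449×10^-4 m².
M = (4π×10⁻⁷)(1280)(713)(4.449×10^-4) = 5.102×10^-4 H.

M ≈ 0.510 mH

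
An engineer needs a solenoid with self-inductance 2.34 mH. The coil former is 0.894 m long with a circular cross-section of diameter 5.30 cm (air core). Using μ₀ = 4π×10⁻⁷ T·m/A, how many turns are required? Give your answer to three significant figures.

N ≈ 869 turns

A = π(d/2)² = π(2.650×10^-2 m)² = 2.206×10^-3 m².
From L = μ₀N²A/ℓ, N = √(Lℓ / (μ₀A)).
N = √[(2.340×10^-3)(0.894) / ((4π×10⁻⁷)×2.206×10^-3)] = √(7.546×10^5) ≈ 868.7.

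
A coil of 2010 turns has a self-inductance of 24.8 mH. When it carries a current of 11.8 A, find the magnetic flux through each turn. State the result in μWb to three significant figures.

Φ_B ≈ 146 μWb

From L = NΦ_B/I, the flux per turn is Φ_B = LI/N.
Φ_B = (2.480×10^-2 H)(11.8 A)/2010 = 1.456×10^-4 Wb.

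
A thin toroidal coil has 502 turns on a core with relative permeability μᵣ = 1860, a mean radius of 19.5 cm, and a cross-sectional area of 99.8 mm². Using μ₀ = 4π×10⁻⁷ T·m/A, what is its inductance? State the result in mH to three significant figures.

For a thin toroid, L = μ₀μᵣN²A/(2πR).
L = (4π×10⁻⁷)(1860)(502)²(9.980×10^-5) / (2π×0.195 m) = 4.798×10^-2 H.

L ≈ 48.0 mH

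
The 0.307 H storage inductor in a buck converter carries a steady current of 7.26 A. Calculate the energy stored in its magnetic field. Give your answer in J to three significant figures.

Stored magnetic energy: U = ½LI².
U = ½(0.307 H)(7.26 A)² = 8.091 J.

U ≈ 8.09 J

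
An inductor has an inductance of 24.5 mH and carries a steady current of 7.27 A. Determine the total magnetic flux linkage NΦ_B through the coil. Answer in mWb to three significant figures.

From L = NΦ_B/I, the flux linkage is NΦ_B = LI.
NΦ_B = (2.450×10^-2 H)(7.27 A) = 0.1781 Wb.

NΦ_B ≈ 178 mWb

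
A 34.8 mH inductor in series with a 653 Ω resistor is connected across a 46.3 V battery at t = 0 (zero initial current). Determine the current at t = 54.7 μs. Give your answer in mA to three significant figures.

I ≈ 45.5 mA

τ = L/R = 3.480×10^-2/653 = 5.329×10^-5 s; final current I_∞ = ε/R = 46.3/653 = 7.090×10^-2 A.
I(t) = I_∞(1 − e^(−t/τ)) with t/τ = 1.026.
I = (7.090×10^-2)(1 − e^(−1.026)) = 4.550×10^-2 A.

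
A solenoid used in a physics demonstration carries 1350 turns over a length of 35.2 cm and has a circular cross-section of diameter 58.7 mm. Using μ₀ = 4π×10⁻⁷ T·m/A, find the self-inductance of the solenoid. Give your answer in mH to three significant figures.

A = π(d/2)² = π(2.935×10^-2 m)² = 2.706×10^-3 m².
For a long solenoid, L = μ₀N²A/ℓ.
L = (4π×10⁻⁷)(1350)²(2.706×10^-3)/(0.352 m) = 1.761×10^-2 H.

L ≈ 17.6 mH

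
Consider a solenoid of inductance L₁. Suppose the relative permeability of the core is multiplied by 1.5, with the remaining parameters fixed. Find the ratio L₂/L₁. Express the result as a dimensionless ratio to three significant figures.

L₂/L₁ = 1.50

For a solenoid, L ∝ μᵣN²A/ℓ.
L₂/L₁ = (1.5) = 1.50.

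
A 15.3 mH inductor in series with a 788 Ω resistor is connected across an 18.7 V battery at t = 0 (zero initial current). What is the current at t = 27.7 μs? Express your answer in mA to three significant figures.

τ = L/R = 1.530×10^-2/788 = 1.942×10^-5 s; final current I_∞ = ε/R = 18.7/788 = 2.373×10^-2 A.
I(t) = I_∞(1 − e^(−t/τ)) with t/τ = 1.427.
I = (2.373×10^-2)(1 − e^(−1.427)) = 1.803×10^-2 A.

I ≈ 18.0 mA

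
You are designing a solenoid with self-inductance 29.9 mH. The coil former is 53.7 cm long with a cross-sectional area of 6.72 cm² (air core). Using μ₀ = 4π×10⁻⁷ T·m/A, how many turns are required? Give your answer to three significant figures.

N ≈ 4360 turns

A = 6.72 cm² = 6.720×10^-4 m².
From L = μ₀N²A/ℓ, N = √(Lℓ / (μ₀A)).
N = √[(2.990×10^-2)(0.537) / ((4π×10⁻⁷)×6.720×10^-4)] = √(1.901×10^7) ≈ 4360.5.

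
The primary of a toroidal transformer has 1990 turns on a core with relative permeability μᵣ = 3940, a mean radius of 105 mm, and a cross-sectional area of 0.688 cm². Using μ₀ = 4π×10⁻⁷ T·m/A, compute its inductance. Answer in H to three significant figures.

L ≈ 2.04 H

For a thin toroid, L = μ₀μᵣN²A/(2πR).
L = (4π×10⁻⁷)(3940)(1990)²(6.880×10^-5) / (2π×0.105 m) = 2.0447 H.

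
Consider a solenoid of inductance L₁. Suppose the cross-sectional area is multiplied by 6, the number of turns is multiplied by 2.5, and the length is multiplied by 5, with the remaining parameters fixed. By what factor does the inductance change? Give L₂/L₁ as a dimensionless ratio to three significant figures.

L₂/L₁ = 7.50

For a solenoid, L ∝ μᵣN²A/ℓ.
L₂/L₁ = (6) × (2.5)^2 × (5)^-1 = 7.50.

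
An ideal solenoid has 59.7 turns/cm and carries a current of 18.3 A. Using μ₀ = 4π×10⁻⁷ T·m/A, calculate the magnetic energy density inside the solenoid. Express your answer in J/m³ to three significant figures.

u ≈ 7500 J/m³

B = μ₀nI = (4π×10⁻⁷)(5.970×10^3)(18.3) = 0.1373 T.
u = B²/(2μ₀) = (0.1373)²/(2×4π×10⁻⁷) = 7.499×10^3 J/m³.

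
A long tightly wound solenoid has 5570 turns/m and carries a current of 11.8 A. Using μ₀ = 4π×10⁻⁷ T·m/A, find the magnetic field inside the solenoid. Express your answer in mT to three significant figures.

Inside a long solenoid, B = μ₀nI.
B = (4π×10⁻⁷)(5.570×10^3 m⁻¹)(11.8 A) = 8.259×10^-2 T.

B ≈ 82.6 mT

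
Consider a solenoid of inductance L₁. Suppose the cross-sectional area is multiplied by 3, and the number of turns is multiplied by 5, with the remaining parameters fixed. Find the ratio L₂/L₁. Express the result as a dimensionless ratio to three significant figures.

L₂/L₁ = 75.0

For a solenoid, L ∝ μᵣN²A/ℓ.
L₂/L₁ = (3) × (5)^2 = 75.0.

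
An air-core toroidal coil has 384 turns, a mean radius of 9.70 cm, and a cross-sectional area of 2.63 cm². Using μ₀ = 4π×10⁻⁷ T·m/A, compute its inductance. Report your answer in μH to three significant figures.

For a thin toroid, L = μ₀N²A/(2πR).
L = (4π×10⁻⁷)(384)²(2.630×10^-4) / (2π×9.700×10^-2 m) = 7.996×10^-5 H.

L ≈ 80.0 μH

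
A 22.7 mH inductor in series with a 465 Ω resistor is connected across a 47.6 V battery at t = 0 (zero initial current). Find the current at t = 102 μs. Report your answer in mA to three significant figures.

τ = L/R = 2.270×10^-2/465 = 4.882×10^-5 s; final current I_∞ = ε/R = 47.6/465 = 0.1024 A.
I(t) = I_∞(1 − e^(−t/τ)) with t/τ = 2.089.
I = (0.1024)(1 − e^(−2.089)) = 8.970×10^-2 A.

I ≈ 89.7 mA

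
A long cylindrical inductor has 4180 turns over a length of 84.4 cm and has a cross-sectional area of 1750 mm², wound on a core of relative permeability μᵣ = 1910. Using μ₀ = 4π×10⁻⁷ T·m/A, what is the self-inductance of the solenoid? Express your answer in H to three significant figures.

L ≈ 87.0 H

A = 1750 mm² = 1.750×10^-3 m².
For a long solenoid, L = μ₀μᵣN²A/ℓ.
L = (4π×10⁻⁷)(1910)(4180)²(1.750×10^-3)/(0.844 m) = 86.95 H.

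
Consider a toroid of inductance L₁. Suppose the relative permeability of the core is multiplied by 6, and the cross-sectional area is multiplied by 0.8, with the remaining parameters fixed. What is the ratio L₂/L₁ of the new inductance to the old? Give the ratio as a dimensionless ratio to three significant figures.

L₂/L₁ = 4.80

For a toroid, L ∝ μᵣN²A/R.
L₂/L₁ = (6) × (0.8) = 4.80.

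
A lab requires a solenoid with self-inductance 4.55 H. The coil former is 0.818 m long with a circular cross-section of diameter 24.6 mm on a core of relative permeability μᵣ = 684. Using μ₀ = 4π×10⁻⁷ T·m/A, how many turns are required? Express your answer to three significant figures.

A = π(d/2)² = π(1.230×10^-2 m)² = 4.753×10^-4 m².
From L = μ₀μᵣN²A/ℓ, N = √(Lℓ / (μ₀μᵣA)).
N = √[(4.55)(0.818) / ((4π×10⁻⁷)(684)×4.753×10^-4)] = √(9.110×10^6) ≈ 3018.3.

N ≈ 3020 turns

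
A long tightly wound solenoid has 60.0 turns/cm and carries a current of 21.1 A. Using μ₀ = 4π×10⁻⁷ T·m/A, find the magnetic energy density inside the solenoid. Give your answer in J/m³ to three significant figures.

B = μ₀nI = (4π×10⁻⁷)(6.000×10^3)(21.1) = 0.1591 T.
u = B²/(2μ₀) = (0.1591)²/(2×4π×10⁻⁷) = 1.007×10^4 J/m³.

u ≈ 10100 J/m³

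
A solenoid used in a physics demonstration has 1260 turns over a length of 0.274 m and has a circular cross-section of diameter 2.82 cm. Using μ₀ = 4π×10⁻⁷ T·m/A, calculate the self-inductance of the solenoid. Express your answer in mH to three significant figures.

A = π(d/2)² = π(1.410×10^-2 m)² = 6.246×10^-4 m².
For a long solenoid, L = μ₀N²A/ℓ.
L = (4π×10⁻⁷)(1260)²(6.246×10^-4)/(0.274 m) = 4.548×10^-3 H.

L ≈ 4.55 mH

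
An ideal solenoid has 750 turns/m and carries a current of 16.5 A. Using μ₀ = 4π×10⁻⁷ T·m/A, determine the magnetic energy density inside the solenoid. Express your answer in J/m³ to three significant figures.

B = μ₀nI = (4π×10⁻⁷)(750)(16.5) = 1.555×10^-2 T.
u = B²/(2μ₀) = (1.555×10^-2)²/(2×4π×10⁻⁷) = 96.22 J/m³.

u ≈ 96.2 J/m³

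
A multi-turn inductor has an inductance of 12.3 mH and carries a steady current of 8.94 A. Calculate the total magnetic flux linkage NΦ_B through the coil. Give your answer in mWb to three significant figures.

NΦ_B ≈ 110 mWb

From L = NΦ_B/I, the flux linkage is NΦ_B = LI.
NΦ_B = (1.230×10^-2 H)(8.94 A) = 0.11 Wb.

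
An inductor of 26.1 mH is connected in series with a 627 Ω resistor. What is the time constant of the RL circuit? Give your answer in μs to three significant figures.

τ ≈ 41.6 μs

τ = L/R = (2.610×10^-2 H)/(627 Ω) = 4.163×10^-5 s.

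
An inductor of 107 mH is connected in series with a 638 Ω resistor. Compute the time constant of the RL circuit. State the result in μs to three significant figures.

τ = L/R = (0.107 H)/(638 Ω) = 1.677×10^-4 s.

τ ≈ 168 μs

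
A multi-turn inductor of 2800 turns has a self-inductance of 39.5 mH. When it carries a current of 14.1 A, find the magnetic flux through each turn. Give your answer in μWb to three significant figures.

From L = NΦ_B/I, the flux per turn is Φ_B = LI/N.
Φ_B = (3.950×10^-2 H)(14.1 A)/2800 = 1.989×10^-4 Wb.

Φ_B ≈ 199 μWb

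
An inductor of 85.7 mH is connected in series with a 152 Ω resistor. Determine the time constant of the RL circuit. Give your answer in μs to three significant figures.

τ ≈ 564 μs

τ = L/R = (8.570×10^-2 H)/(152 Ω) = 5.638×10^-4 s.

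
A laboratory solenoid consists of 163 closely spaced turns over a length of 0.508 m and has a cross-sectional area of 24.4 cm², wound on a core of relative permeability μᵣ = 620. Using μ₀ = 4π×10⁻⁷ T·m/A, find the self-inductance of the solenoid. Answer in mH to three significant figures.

L ≈ 99.4 mH

A = 24.4 cm² = 2.440×10^-3 m².
For a long solenoid, L = μ₀μᵣN²A/ℓ.
L = (4π×10⁻⁷)(620)(163)²(2.440×10^-3)/(0.508 m) = 9.943×10^-2 H.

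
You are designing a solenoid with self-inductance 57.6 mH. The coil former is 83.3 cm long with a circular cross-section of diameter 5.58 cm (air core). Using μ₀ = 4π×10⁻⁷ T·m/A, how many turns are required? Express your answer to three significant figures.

A = π(d/2)² = π(2.790×10^-2 m)² = 2.445×10^-3 m².
From L = μ₀N²A/ℓ, N = √(Lℓ / (μ₀A)).
N = √[(5.760×10^-2)(0.833) / ((4π×10⁻⁷)×2.445×10^-3)] = √(1.561×10^7) ≈ 3951.4.

N ≈ 3950 turns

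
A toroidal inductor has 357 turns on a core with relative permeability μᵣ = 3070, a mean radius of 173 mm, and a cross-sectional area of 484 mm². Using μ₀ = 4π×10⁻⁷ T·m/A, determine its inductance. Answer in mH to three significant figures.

L ≈ 219 mH

For a thin toroid, L = μ₀μᵣN²A/(2πR).
L = (4π×10⁻⁷)(3070)(357)²(4.840×10^-4) / (2π×0.173 m) = 0.2189 H.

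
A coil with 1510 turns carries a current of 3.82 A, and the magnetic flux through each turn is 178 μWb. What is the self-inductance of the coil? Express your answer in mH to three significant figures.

L ≈ 70.4 mH

Self-inductance is defined by L = NΦ_B/I (flux linkage over current).
L = (1510)(1.780×10^-4 Wb)/(3.82 A) = 7.036×10^-2 H.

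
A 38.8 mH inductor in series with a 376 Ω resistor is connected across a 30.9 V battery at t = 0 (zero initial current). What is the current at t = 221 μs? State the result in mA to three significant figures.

I ≈ 72.5 mA

τ = L/R = 3.880×10^-2/376 = 1.032×10^-4 s; final current I_∞ = ε/R = 30.9/376 = 8.218×10^-2 A.
I(t) = I_∞(1 − e^(−t/τ)) with t/τ = 2.142.
I = (8.218×10^-2)(1 − e^(−2.142)) = 7.253×10^-2 A.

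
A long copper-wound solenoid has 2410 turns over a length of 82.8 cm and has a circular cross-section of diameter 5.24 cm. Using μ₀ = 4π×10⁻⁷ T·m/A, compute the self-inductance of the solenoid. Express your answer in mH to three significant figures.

L ≈ 19.0 mH

A = π(d/2)² = π(2.620×10^-2 m)² = 2.157×10^-3 m².
For a long solenoid, L = μ₀N²A/ℓ.
L = (4π×10⁻⁷)(2410)²(2.157×10^-3)/(0.828 m) = 1.901×10^-2 H.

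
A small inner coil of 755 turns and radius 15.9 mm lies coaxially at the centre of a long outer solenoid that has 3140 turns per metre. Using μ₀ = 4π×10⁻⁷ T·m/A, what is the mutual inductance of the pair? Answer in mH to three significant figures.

The outer solenoid produces a uniform field B₁ = μ₀n₁I₁ across the inner coil,
so the flux linkage is N₂Φ = N₂B₁A₂ = μ₀n₁N₂A₂·I₁, giving M = μ₀n₁N₂A₂.
A₂ = πr² = π(1.590×10^-2 m)² = 7.942×10^-4 m².
M = (4π×10⁻⁷)(3140)(755)(7.942×10^-4) = 2.366×10^-3 H.

M ≈ 2.37 mH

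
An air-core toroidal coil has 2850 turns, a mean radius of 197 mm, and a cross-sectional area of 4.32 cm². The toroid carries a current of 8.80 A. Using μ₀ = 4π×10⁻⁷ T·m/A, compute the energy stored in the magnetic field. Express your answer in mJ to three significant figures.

L = μ₀N²A/(2πR) = (4π×10⁻⁷)(2850)²(4.320×10^-4)/(2π×0.197) = 3.562×10^-3 H.
U = ½LI² = ½(3.562×10^-3)(8.80)² = 0.1379 J.

U ≈ 138 mJ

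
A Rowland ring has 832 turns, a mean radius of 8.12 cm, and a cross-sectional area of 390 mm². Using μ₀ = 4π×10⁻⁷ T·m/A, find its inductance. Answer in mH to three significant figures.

L ≈ 0.665 mH

For a thin toroid, L = μ₀N²A/(2πR).
L = (4π×10⁻⁷)(832)²(3.900×10^-4) / (2π×8.120×10^-2 m) = 6.649×10^-4 H.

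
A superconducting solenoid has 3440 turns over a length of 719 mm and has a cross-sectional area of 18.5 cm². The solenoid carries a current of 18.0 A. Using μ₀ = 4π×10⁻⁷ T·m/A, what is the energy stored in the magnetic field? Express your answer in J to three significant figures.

A = 18.5 cm² = 1.850×10^-3 m².
L = μ₀N²A/ℓ = (4π×10⁻⁷)(3440)²(1.850×10^-3)/(0.719) = 3.826×10^-2 H.
U = ½LI² = ½(3.826×10^-2)(18.0)² = 6.198 J.

U ≈ 6.20 J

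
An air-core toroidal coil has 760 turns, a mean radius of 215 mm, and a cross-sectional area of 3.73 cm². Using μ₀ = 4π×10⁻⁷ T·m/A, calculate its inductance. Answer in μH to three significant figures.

L ≈ 200 μH

For a thin toroid, L = μ₀N²A/(2πR).
L = (4π×10⁻⁷)(760)²(3.730×10^-4) / (2π×0.215 m) = 2.004×10^-4 H.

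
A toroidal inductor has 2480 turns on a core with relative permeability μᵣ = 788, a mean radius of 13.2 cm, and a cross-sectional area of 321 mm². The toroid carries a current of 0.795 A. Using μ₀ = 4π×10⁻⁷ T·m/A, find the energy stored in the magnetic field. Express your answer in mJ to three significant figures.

L = μ₀μᵣN²A/(2πR) = (4π×10⁻⁷)(788)(2480)²(3.210×10^-4)/(2π×0.132) = 2.357 H.
U = ½LI² = ½(2.357)(0.795)² = 0.7449 J.

U ≈ 745 mJ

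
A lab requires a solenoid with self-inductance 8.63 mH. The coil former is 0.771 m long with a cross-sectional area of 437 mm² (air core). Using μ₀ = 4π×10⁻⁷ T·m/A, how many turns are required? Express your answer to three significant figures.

A = 437 mm² = 4.370×10^-4 m².
From L = μ₀N²A/ℓ, N = √(Lℓ / (μ₀A)).
N = √[(8.630×10^-3)(0.771) / ((4π×10⁻⁷)×4.370×10^-4)] = √(1.212×10^7) ≈ 3480.9.

N ≈ 3480 turns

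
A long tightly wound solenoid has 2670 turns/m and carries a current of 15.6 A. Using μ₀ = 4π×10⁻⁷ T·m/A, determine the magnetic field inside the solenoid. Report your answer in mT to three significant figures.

B ≈ 52.3 mT

Inside a long solenoid, B = μ₀nI.
B = (4π×10⁻⁷)(2.670×10^3 m⁻¹)(15.6 A) = 5.234×10^-2 T.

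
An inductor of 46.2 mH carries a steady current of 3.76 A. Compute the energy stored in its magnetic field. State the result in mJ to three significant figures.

Stored magnetic energy: U = ½LI².
U = ½(4.620×10^-2 H)(3.76 A)² = 0.3266 J.

U ≈ 327 mJ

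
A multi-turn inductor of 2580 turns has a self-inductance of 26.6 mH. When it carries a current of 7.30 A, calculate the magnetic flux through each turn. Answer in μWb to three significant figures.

Φ_B ≈ 75.3 μWb

From L = NΦ_B/I, the flux per turn is Φ_B = LI/N.
Φ_B = (2.660×10^-2 H)(7.30 A)/2580 = 7.526×10^-5 Wb.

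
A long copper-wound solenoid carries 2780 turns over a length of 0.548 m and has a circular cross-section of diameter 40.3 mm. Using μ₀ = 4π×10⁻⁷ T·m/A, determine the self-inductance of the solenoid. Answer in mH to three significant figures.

A = π(d/2)² = π(2.015×10^-2 m)² = 1.276×10^-3 m².
For a long solenoid, L = μ₀N²A/ℓ.
L = (4π×10⁻⁷)(2780)²(1.276×10^-3)/(0.548 m) = 2.261×10^-2 H.

L ≈ 22.6 mH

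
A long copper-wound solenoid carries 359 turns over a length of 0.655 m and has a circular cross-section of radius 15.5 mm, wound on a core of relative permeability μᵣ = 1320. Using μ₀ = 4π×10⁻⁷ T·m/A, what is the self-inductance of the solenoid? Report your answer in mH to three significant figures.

L ≈ 246 mH

A = πr² = π(1.550×10^-2 m)² = 7.548×10^-4 m².
For a long solenoid, L = μ₀μᵣN²A/ℓ.
L = (4π×10⁻⁷)(1320)(359)²(7.548×10^-4)/(0.655 m) = 0.2463 H.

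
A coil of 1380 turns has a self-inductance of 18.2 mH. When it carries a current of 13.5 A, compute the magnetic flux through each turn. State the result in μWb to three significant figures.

From L = NΦ_B/I, the flux per turn is Φ_B = LI/N.
Φ_B = (1.820×10^-2 H)(13.5 A)/1380 = 1.780×10^-4 Wb.

Φ_B ≈ 178 μWb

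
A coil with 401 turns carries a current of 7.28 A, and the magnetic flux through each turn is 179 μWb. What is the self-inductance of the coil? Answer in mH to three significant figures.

L ≈ 9.86 mH

Self-inductance is defined by L = NΦ_B/I (flux linkage over current).
L = (401)(1.790×10^-4 Wb)/(7.28 A) = 9.860×10^-3 H.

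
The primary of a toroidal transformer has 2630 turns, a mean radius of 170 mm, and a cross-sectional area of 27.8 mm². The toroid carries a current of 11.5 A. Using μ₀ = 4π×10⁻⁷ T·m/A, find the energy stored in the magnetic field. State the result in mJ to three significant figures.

U ≈ 15.0 mJ

L = μ₀N²A/(2πR) = (4π×10⁻⁷)(2630)²(2.780×10^-5)/(2π×0.17) = 2.262×10^-4 H.
U = ½LI² = ½(2.262×10^-4)(11.5)² = 1.496×10^-2 J.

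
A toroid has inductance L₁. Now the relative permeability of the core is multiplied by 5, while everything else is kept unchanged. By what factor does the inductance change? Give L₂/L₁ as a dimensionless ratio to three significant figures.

For a toroid, L ∝ μᵣN²A/R.
L₂/L₁ = (5) = 5.00.

L₂/L₁ = 5.00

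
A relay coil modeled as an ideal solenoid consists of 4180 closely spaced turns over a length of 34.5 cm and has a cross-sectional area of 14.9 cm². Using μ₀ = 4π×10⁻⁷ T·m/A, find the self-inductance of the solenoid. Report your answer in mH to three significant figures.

L ≈ 94.8 mH

A = 14.9 cm² = 1.490×10^-3 m².
For a long solenoid, L = μ₀N²A/ℓ.
L = (4π×10⁻⁷)(4180)²(1.490×10^-3)/(0.345 m) = 9.483×10^-2 H.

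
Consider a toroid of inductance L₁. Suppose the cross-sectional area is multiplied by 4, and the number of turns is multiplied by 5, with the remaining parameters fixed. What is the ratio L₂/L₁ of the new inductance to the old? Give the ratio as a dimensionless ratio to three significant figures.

For a toroid, L ∝ μᵣN²A/R.
L₂/L₁ = (4) × (5)^2 = 100.

L₂/L₁ = 100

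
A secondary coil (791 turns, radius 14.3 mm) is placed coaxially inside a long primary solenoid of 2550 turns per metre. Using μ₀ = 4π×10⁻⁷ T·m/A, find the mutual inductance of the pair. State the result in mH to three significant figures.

M ≈ 1.63 mH

The outer solenoid produces a uniform field B₁ = μ₀n₁I₁ across the inner coil,
so the flux linkage is N₂Φ = N₂B₁A₂ = μ₀n₁N₂A₂·I₁, giving M = μ₀n₁N₂A₂.
A₂ = πr² = π(1.430×10^-2 m)² = 6.424×10^-4 m².
M = (4π×10⁻⁷)(2550)(791)(6.424×10^-4) = 1.628×10^-3 H.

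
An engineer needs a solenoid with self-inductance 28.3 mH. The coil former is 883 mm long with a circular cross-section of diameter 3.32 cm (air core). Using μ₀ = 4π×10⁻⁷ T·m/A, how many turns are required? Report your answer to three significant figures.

A = π(d/2)² = π(1.660×10^-2 m)² = 8.657×10^-4 m².
From L = μ₀N²A/ℓ, N = √(Lℓ / (μ₀A)).
N = √[(2.830×10^-2)(0.883) / ((4π×10⁻⁷)×8.657×10^-4)] = √(2.297×10^7) ≈ 4792.8.

N ≈ 4790 turns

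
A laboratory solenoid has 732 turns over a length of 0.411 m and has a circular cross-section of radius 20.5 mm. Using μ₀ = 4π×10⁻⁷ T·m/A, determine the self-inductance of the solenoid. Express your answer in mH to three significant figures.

A = πr² = π(2.050×10^-2 m)² = 1.320×10^-3 m².
For a long solenoid, L = μ₀N²A/ℓ.
L = (4π×10⁻⁷)(732)²(1.320×10^-3)/(0.411 m) = 2.163×10^-3 H.

L ≈ 2.16 mH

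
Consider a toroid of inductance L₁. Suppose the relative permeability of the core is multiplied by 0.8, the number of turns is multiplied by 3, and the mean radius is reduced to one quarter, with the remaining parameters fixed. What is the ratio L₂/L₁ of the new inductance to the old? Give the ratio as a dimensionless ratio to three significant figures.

For a toroid, L ∝ μᵣN²A/R.
L₂/L₁ = (0.8) × (3)^2 × (0.25)^-1 = 28.8.

L₂/L₁ = 28.8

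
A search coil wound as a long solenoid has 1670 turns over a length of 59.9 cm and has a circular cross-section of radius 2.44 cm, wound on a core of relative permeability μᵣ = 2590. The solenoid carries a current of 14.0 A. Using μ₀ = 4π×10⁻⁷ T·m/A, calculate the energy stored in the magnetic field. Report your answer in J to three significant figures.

U ≈ 2780 J

A = πr² = π(2.440×10^-2 m)² = 1.870×10^-3 m².
L = μ₀μᵣN²A/ℓ = (4π×10⁻⁷)(2590)(1670)²(1.870×10^-3)/(0.599) = 28.34 H.
U = ½LI² = ½(28.34)(14.0)² = 2.778×10^3 J.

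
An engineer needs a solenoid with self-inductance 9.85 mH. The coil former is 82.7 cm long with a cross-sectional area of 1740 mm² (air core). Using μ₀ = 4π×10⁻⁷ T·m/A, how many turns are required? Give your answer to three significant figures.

N ≈ 1930 turns

A = 1740 mm² = 1.740×10^-3 m².
From L = μ₀N²A/ℓ, N = √(Lℓ / (μ₀A)).
N = √[(9.850×10^-3)(0.827) / ((4π×10⁻⁷)×1.740×10^-3)] = √(3.725×10^6) ≈ 1930.2.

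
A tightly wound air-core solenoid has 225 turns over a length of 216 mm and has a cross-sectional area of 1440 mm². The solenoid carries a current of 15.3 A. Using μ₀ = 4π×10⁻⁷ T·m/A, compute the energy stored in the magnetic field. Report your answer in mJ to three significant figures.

U ≈ 49.6 mJ

A = 1440 mm² = 1.440×10^-3 m².
L = μ₀N²A/ℓ = (4π×10⁻⁷)(225)²(1.440×10^-3)/(0.216) = 4.241×10^-4 H.
U = ½LI² = ½(4.241×10^-4)(15.3)² = 4.964×10^-2 J.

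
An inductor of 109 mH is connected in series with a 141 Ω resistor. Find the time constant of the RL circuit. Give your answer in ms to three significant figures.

τ = L/R = (0.109 H)/(141 Ω) = 7.730×10^-4 s.

τ ≈ 0.773 ms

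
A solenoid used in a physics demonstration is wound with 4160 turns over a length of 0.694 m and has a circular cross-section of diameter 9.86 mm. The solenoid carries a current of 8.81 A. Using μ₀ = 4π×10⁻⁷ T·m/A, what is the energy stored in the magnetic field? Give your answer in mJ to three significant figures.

U ≈ 92.9 mJ

A = π(d/2)² = π(4.930×10^-3 m)² = 7.636×10^-5 m².
L = μ₀N²A/ℓ = (4π×10⁻⁷)(4160)²(7.636×10^-5)/(0.694) = 2.393×10^-3 H.
U = ½LI² = ½(2.393×10^-3)(8.81)² = 9.285×10^-2 J.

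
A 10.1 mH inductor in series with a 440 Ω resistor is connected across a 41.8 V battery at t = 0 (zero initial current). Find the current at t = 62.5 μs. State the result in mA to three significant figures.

I ≈ 88.8 mA

τ = L/R = 1.010×10^-2/440 = 2.295×10^-5 s; final current I_∞ = ε/R = 41.8/440 = 9.500×10^-2 A.
I(t) = I_∞(1 − e^(−t/τ)) with t/τ = 2.723.
I = (9.500×10^-2)(1 − e^(−2.723)) = 8.876×10^-2 A.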